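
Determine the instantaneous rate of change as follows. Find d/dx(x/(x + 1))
Quotient rule: (f/g)' = (f'g - fg')/g²
f = x, f' = 1
g = x + 1, g' = 1

Answer: (1·(x + 1) - x)/(x + 1)²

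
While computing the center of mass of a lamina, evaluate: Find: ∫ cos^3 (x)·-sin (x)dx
Let u = cos(x), du = -sin(x) dx
∫ u^3 du = u^4/4+C

Answer: cos^4(x)/4+C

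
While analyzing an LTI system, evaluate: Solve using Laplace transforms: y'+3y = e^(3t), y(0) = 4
Take L: sY - 4+3Y=1/(s-3)
Y(s+3)=1/(s-3)+4
Y=1/((s-3)(s+3))+4/(s+3)
Partial fractions: 1/((s-3)(s+3))=(1/6)/(s-3) - (1/6)/(s+3)
So Y=(1/6)/(s-3)+(23/6)/(s+3)
Inverse Laplace transform (L^(-1){1/(s-3)}=e^(3t), L^(-1){1/(s+3)}=e^(-3t)):

Answer: y(t)=(1/6)·e^(3t)+(23/6)·e^(-3t)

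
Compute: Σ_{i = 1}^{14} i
Using formula: Σ i^1 = n(n+1)/2 = 14·15/2 = 105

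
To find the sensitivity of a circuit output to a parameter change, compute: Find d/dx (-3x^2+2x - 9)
Power rule: d/dx(ax^n) = n·a·x^(n-1)
Term by term: -6·x+2

Answer: -6x+2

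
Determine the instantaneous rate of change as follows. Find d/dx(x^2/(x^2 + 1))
Quotient rule: (f/g)' = (f'g - fg')/g²
f = x^2, f' = 2x
g = x^2 + 1, g' = 2x

Answer: (2x·(x^2 + 1) - 2x^3)/(x^2 + 1)²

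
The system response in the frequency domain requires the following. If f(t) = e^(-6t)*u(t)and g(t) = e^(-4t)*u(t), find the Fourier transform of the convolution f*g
By the convolution theorem: F{f*g}=F(omega)*G(omega)
F(omega)=1/(6+j*omega), G(omega)=1/(4+j*omega)
F{f*g}=1/((6+j*omega)(4+j*omega))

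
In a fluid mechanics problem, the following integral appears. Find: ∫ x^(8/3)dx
Power rule: ∫ x^(8/3) dx=x^(11/3)/(11/3) + C

Answer: (3/11)·x^(11/3) + C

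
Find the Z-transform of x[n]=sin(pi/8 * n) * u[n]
Z{sin(w0 * n) * u[n]}=z * sin(w0)/(z^2-2z * cos(w0)+1)
With w0=pi/8: X(z)=z * sin(pi/8)/(z^2-2z * cos(pi/8)+1)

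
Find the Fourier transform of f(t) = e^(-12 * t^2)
The Fourier transform of a Gaussian e^(-a * t^2) is sqrt(pi/a) * e^(-omega^2/(4a)).
With a = 12: F(omega) = sqrt(pi/12) * e^(-omega^2/48)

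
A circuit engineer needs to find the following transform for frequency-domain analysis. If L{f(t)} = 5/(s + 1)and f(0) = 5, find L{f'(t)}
L{f'(t)}=s·F(s) - f(0)=5s/(s+1)-5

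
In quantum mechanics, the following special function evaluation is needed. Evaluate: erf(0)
erf(0) = 0 (error function is odd and erf(0) = 0 by definition)

Answer: 0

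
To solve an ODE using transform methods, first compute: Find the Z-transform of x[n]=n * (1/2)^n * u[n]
Using the property Z{n*a^n*u[n]} = az/(z-a)^2
With a = 1/2: X(z) = (1/2)z/(z - 1/2)^2, |z| > 1/2

Answer: (1/2)z/(z - 1/2)^2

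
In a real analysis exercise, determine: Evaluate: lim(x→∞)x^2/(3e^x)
Apply L'Hôpital 2 times (∞/∞ each time):
Eventually get 2!/(3e^x) → 0

Answer: 0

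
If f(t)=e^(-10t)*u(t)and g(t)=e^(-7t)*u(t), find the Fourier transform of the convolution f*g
By the convolution theorem: F{f * g} = F(omega) * G(omega)
F(omega) = 1/(10 + j * omega), G(omega) = 1/(7 + j * omega)
F{f * g} = 1/((10 + j * omega)(7 + j * omega))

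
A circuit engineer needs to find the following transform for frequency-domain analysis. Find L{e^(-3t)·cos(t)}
First shifting: L{e^(at)f(t)}=F(s-a)
L{cos(t)}=s/(s² + 1)
Shift: (s + 3)/((s + 3)² + 1)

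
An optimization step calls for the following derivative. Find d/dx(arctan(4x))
d/dx[arctan(u)] = u'/(1 + u²), u = 4x, u' = 4

Answer: 4/(1 + 16x²)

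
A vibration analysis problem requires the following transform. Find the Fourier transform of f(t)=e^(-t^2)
The Fourier transform of a Gaussian e^(-t^2) is sqrt(pi) * e^(-omega^2/4).
With a=1: F(omega)=sqrt(pi) * e^(-omega^2/4)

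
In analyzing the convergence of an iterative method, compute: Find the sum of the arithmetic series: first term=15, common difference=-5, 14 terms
Last term: a_n = 15 + (14 - 1)·-5 = -50
Sum = n(a_1 + a_n)/2 = 14(15 + (-50))/2 = -245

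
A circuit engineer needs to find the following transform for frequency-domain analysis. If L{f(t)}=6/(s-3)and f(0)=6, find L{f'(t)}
L{f'(t)} = s·F(s) - f(0) = 6s/(s-3)-6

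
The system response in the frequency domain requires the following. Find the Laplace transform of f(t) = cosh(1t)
L{cosh(at)}=s/(s²-a²)
L{cosh(1t)}=s/(s²-1)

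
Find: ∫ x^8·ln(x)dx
By parts: u = ln(x), dv = x^8 dx
du = 1/x dx, v = x^9/9
= x^9·ln(x)/9 - ∫ x^8/9 dx
= x^9·ln(x)/9 - x^9/81 + C

Answer: x^9(ln(x)/9 - 1/81) + C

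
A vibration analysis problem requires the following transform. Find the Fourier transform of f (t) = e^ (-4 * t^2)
The Fourier transform of a Gaussian e^(-a*t^2) is sqrt(pi/a)*e^(-omega^2/(4a)).
With a=4: F(omega)=sqrt(pi)/2*e^(-omega^2/16)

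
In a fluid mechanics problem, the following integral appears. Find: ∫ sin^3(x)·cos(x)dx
Let u = sin(x), du = cos(x) dx
∫ u^3 du = u^4/4+C

Answer: sin^4(x)/4+C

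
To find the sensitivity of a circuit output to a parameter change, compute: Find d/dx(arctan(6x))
d/dx[arctan(u)]=u'/(1 + u²), u=6x, u'=6

Answer: 6/(1 + 36x²)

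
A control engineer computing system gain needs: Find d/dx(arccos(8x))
d/dx[arccos(u)]=-u'/√(1-u²), u=8x, u'=8

Answer: -8/√(1-64x²)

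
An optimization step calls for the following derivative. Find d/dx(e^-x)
Chain rule: d/dx[e^u] = e^u · u' where u = -x
u' = -1

Answer: -1·e^-x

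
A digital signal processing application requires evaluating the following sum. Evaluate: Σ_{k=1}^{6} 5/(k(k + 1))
Partial fractions: 5/(k(k + 1)) = 5/k - 5/(k + 1)
Telescoping sum: 5(1 - 1/7) = 5·6/7

Answer: 30/7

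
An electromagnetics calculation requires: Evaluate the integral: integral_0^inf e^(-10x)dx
integral_0^inf e^(-10x) dx = [-1/10 * e^(-10x)]_0^inf
= 0 - (-1/10) = 1/10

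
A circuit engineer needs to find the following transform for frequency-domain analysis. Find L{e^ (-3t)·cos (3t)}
First shifting: L{e^(at)f(t)}=F(s-a)
L{cos(3t)}=s/(s²+9)
Shift: (s+3)/((s+3)²+9)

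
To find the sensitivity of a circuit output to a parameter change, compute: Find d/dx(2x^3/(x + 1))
Quotient rule: (f/g)'=(f'g - fg')/g²
f=2x^3, f'=6x^2
g=x+1, g'=1

Answer: (6x^2·(x+1)-2x^3)/(x+1)²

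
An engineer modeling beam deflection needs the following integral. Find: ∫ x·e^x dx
Integration by parts: u = x, dv = e^x dx
du = dx, v = e^x
= x·e^x - ∫ e^x dx
= x·e^x - e^x + C

Answer: e^x(x - 1) + C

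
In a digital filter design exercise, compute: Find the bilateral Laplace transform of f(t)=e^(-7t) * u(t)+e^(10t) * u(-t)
For e^(-7t) * u(t): L = 1/(s + 7), Re(s) > -7
For e^(10t) * u(-t): L = -1/(s-10), Re(s) < 10
Combined: F(s) = 1/(s + 7) - 1/(s-10), -7 < Re(s) < 10

Answer: 1/(s + 7) - 1/(s-10), ROC: -7 < Re(s) < 10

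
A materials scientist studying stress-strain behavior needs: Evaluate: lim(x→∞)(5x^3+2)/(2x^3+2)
Divide numerator and denominator by x^3:
lim (5+2/x^3)/(2+2/x^3) = 5/2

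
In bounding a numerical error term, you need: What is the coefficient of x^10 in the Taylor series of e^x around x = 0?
Taylor series of e^x = Σ x^n/n!
Coefficient of x^10 = 1/10! = 1/3628800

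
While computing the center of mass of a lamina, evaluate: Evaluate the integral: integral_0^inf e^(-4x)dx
integral_0^inf e^(-4x) dx=[-1/4*e^(-4x)]_0^inf
=0 - (-1/4)=1/4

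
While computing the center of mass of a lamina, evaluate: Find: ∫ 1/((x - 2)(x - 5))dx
Partial fractions: 1/((x-2)(x-5))=A/(x-2)+B/(x-5)
A=-1/3, B=1/3
∫ [-1/3· 1/(x-2)+1/3· 1/(x-5)] dx
=(1/3)[ln|x-5| - ln|x-2|]+C

Answer: (1/3)·ln|(x-5)/(x-2)|+C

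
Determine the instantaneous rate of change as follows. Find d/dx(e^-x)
Chain rule: d/dx[e^u]=e^u · u' where u=-x
u'=-1

Answer: -1·e^-x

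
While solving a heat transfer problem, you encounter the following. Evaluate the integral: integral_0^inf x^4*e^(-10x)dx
This is a Gamma integral. Substitute u = 10x (du = 10 dx):
integral_0^inf x^4*e^(-10x) dx = (1/10^5) integral_0^inf u^4*e^(-u) du
= Gamma(5)/10^5 = 4!/10^5 = 24/100000

Answer: 3/12500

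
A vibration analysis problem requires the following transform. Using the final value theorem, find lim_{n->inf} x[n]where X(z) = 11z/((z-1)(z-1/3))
Final value theorem: lim x[n] = lim_{z->1} (z-1) * X(z)
(z-1) * X(z) = 11z/(z-1/3)
As z->1: 11/(1-1/3) = 11/(2/3) = 33/2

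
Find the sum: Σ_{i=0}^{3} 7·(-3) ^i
Geometric series: S=a(1 - r^n)/(1 - r)
a=7, r=-3, n=4
S=7(1 - 81)/4=-140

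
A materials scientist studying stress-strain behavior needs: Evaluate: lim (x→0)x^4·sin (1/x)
Squeeze theorem: -|x^4| ≤ x^4·sin(1/x) ≤ |x^4|
Since x^4 → 0 as x → 0, by squeeze theorem the limit is 0

Answer: 0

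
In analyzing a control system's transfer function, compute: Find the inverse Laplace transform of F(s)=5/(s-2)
L^(-1){5/(s-a)} = c·e^(at)
Here a = 2, c = 5

Answer: 5e^(2t)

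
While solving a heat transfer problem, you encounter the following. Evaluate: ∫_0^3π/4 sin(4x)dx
Antiderivative: -cos(4x)/4
Evaluate at bounds: [-cos(4·3π/4)/4] - [-cos(4·0)/4]
=(-(-1)+(1))/4=1/2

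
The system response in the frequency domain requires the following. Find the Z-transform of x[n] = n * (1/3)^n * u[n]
Using the property Z{n*a^n*u[n]}=az/(z-a)^2
With a=1/3: X(z)=(1/3)z/(z - 1/3)^2, |z| > 1/3

Answer: (1/3)z/(z - 1/3)^2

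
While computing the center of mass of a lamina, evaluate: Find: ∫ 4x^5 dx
Using power rule: ∫ 4x^5 dx = 4/6 x^6+C = (2/3)x^6+C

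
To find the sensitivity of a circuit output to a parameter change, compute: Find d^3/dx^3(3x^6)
Apply power rule 3 times:
d^1: 18x^5
d^2: 90x^4
d^3: 360x^3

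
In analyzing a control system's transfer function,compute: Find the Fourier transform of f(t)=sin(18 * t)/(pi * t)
sin(W * t)/(pi * t)=(W/pi) * sinc(W * t/pi) is the impulse response of the ideal low-pass filter with cutoff W (here W=18).
Its Fourier transform is a rectangular function:
F(omega)=1 for |omega| < 18, 0 otherwise

Answer: rect(omega/36) [i.e., 1 for |omega| < 18, 0 otherwise]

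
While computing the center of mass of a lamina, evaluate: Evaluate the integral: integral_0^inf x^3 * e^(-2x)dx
This is a Gamma integral. Substitute u = 2x (du = 2 dx):
integral_0^inf x^3 * e^(-2x) dx = (1/2^4) integral_0^inf u^3 * e^(-u) du
= Gamma(4)/2^4 = 3!/2^4 = 6/16

Answer: 3/8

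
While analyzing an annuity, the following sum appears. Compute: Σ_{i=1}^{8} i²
Using formula: Σ i^2 = n(n + 1)(2n + 1)/6 = 8·9·17/6 = 204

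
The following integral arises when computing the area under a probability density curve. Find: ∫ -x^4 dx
Using power rule: ∫ -x^4 dx = -1/5 x^5 + C = (-1/5)x^5 + C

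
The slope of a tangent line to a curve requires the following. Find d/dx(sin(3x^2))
Chain rule: d/dx[sin(u)]=cos(u)·u' where u=3x^2
u'=6x

Answer: 6x·cos(3x^2)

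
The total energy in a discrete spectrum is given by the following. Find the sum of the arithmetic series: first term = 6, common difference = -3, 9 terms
Last term: a_n = 6 + (9 - 1)·-3 = -18
Sum = n(a_1 + a_n)/2 = 9(6 + (-18))/2 = -54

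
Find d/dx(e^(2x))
Chain rule: d/dx[e^u] = e^u · u' where u = 2x
u' = 2

Answer: 2·e^(2x)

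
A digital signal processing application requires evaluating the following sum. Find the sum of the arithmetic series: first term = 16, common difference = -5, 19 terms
Last term: a_n = 16+(19-1)·-5 = -74
Sum = n(a_1+a_n)/2 = 19(16+(-74))/2 = -551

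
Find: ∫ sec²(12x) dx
Since d/dx[tan(12x)] = 12sec²(12x), integral = tan(12x)/12 + C

Answer: (1/12)tan(12x) + C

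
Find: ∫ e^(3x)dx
Since d/dx[e^(3x)]=3e^(3x), we get 1/3 e^(3x) + C

Answer: (1/3)e^(3x) + C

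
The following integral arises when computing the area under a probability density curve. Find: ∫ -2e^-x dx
Since d/dx[e^-x]=- e^-x, we get 2e^-x+C

Answer: 2e^-x+C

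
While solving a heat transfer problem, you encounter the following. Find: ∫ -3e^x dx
Since d/dx[e^x]=+e^x, we get -3e^x+C

Answer: -3e^x+C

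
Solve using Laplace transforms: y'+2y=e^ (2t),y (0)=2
Take L: sY - 2+2Y = 1/(s-2)
Y(s+2) = 1/(s-2)+2
Y = 1/((s-2)(s+2))+2/(s+2)
Partial fractions: 1/((s-2)(s+2)) = (1/4)/(s-2) - (1/4)/(s+2)
So Y = (1/4)/(s-2)+(7/4)/(s+2)
Inverse Laplace transform (L^(-1){1/(s-2)} = e^(2t), L^(-1){1/(s+2)} = e^(-2t)):

Answer: y(t) = (1/4)·e^(2t)+(7/4)·e^(-2t)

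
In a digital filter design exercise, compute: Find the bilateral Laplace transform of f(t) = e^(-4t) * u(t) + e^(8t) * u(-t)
For e^(-4t)*u(t): L=1/(s + 4), Re(s) > -4
For e^(8t)*u(-t): L=-1/(s-8), Re(s) < 8
Combined: F(s)=1/(s + 4) - 1/(s-8), -4 < Re(s) < 8

Answer: 1/(s + 4) - 1/(s-8), ROC: -4 < Re(s) < 8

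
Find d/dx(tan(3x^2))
Chain rule: d/dx[tan(u)] = sec²(u)·u' where u = 3x^2
u' = 6x

Answer: 6x·sec²(3x^2)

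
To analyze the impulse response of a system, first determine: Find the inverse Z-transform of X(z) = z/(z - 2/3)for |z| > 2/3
Standard pair: z/(z-a) <-> a^n*u[n] for causal signals
With a=2/3: x[n]=(2/3)^n*u[n]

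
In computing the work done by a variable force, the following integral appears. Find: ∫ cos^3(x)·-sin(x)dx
Let u = cos(x), du = -sin(x) dx
∫ u^3 du = u^4/4+C

Answer: cos^4(x)/4+C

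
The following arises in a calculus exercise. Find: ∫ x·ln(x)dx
By parts: u = ln(x), dv = x dx
du = 1/x dx, v = x^2/2
= x^2·ln(x)/2 - ∫ x/2 dx
= x^2·ln(x)/2 - x^2/4 + C

Answer: x^2(ln(x)/2 - 1/4) + C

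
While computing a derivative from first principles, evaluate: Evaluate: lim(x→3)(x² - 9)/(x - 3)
Factor: (x² - 9)=(x-3)(x + 3)
Cancel (x-3): lim(x→3) (x + 3)=6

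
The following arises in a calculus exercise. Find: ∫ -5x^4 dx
Using power rule: ∫ -5x^4 dx = -5/5 x^5 + C = -x^5 + C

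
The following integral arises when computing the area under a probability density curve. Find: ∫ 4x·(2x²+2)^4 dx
Let u=2x² + 2, du=4x dx
∫ u^4 du=u^5/5 + C

Answer: (2x² + 2)^5/5 + C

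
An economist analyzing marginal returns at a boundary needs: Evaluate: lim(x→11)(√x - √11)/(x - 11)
Multiply by conjugate (√x+√11)/(√x+√11):
= (x - 11)/((x - 11)(√x+√11)) = 1/(√x+√11)
As x → 11: 1/(2√11)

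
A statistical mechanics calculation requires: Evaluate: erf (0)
erf(0)=0 (error function is odd and erf(0)=0 by definition)

Answer: 0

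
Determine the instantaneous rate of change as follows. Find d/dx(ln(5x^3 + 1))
Chain rule: d/dx[ln(u)] = u'/u where u = 5x^3 + 1
u' = 15x^2

Answer: (15x^2)/(5x^3 + 1)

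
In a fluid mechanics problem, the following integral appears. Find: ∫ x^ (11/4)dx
Power rule: ∫ x^(11/4) dx=x^(15/4)/(15/4) + C

Answer: (4/15)·x^(15/4) + C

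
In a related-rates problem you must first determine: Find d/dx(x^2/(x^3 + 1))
Quotient rule: (f/g)'=(f'g - fg')/g²
f=x^2, f'=2x
g=x^3+1, g'=3x^2

Answer: (2x·(x^3+1)-3x^4)/(x^3+1)²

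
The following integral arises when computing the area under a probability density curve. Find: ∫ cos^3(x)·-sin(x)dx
Let u = cos(x), du = -sin(x) dx
∫ u^3 du = u^4/4 + C

Answer: cos^4(x)/4 + C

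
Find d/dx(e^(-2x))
Chain rule: d/dx[e^u] = e^u · u' where u = -2x
u' = -2

Answer: -2·e^(-2x)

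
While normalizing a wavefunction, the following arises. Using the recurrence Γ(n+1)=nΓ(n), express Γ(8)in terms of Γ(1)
Γ(8)=7Γ(7)=7·6Γ(6)=...=7!·Γ(1)=5040·Γ(1)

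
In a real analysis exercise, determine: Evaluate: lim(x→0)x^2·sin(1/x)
Squeeze theorem: -|x^2| ≤ x^2·sin(1/x) ≤ |x^2|
Since x^2 → 0 as x → 0, by squeeze theorem the limit is 0

Answer: 0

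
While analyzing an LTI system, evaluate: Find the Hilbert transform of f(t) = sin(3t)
The Hilbert transform shifts each frequency component by -pi/2.
H{sin(wt)} = -cos(wt)
With w = 3: H{sin(3t)} = -cos(3t)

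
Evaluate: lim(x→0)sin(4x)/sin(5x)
sin(u) ≈ u for small u:
sin(4x)/sin(5x) ≈ 4x/(5x) = 4/5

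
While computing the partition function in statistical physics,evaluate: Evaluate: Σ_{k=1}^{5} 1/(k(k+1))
Partial fractions: 1/(k(k + 1)) = 1/k - 1/(k + 1)
Telescoping sum: 1(1 - 1/6) = 1·5/6

Answer: 5/6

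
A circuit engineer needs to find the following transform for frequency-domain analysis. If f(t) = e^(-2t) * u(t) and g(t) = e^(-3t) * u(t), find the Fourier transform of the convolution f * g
By the convolution theorem: F{f * g}=F(omega) * G(omega)
F(omega)=1/(2 + j * omega), G(omega)=1/(3 + j * omega)
F{f * g}=1/((2 + j * omega)(3 + j * omega))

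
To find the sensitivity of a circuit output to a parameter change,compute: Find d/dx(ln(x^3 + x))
Chain rule: d/dx[ln(u)]=u'/u where u=x^3 + x
u'=3x^2 + 1

Answer: (3x^2 + 1)/(x^3 + x)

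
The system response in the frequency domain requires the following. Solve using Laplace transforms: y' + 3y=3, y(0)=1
Take L of both sides: sY(s) - 1 + 3Y(s) = 3/s
Y(s)(s + 3) = 3/s + 1
Y(s) = 3/(s(s + 3)) + 1/(s + 3)
Partial fractions: 3/(s(s + 3)) = 1/s - 1/(s + 3)
So Y(s) = 1/s
Inverse transform (L^(-1){1/s} = 1, L^(-1){1/(s + 3)} = e^(-3t)):

Answer: y(t) = 1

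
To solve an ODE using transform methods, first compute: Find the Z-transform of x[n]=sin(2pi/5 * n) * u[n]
Z{sin(w0*n)*u[n]} = z*sin(w0)/(z^2-2z*cos(w0)+1)
With w0 = 2pi/5: X(z) = z*sin(2pi/5)/(z^2-2z*cos(2pi/5)+1)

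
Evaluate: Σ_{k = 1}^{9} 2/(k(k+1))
Partial fractions: 2/(k(k+1))=2/k - 2/(k+1)
Telescoping sum: 2(1-1/10)=2·9/10

Answer: 9/5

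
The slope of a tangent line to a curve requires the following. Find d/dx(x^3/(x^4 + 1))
Quotient rule: (f/g)'=(f'g - fg')/g²
f=x^3, f'=3x^2
g=x^4 + 1, g'=4x^3

Answer: (3x^2·(x^4 + 1) - 4x^6)/(x^4 + 1)²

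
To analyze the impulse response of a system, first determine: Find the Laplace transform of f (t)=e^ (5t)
L{e^(at)}=1/(s-a)
L{e^(5t)}=1/(s-5)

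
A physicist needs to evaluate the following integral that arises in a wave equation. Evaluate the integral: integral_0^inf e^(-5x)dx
integral_0^inf e^(-5x) dx = [-1/5 * e^(-5x)]_0^inf
= 0 - (-1/5) = 1/5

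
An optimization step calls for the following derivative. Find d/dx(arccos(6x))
d/dx[arccos(u)] = -u'/√(1-u²), u = 6x, u' = 6

Answer: -6/√(1 - 36x²)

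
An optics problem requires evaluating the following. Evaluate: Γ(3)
Γ(n) = (n-1)! for positive integers
Γ(3) = 2! = 2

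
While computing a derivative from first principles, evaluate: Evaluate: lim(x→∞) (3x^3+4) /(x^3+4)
Divide numerator and denominator by x^3:
lim (3 + 4/x^3)/(1 + 4/x^3) = 3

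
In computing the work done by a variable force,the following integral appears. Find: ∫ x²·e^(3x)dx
Integration by parts twice:
First: u = x², dv = e^(3x) dx => x²e^(3x)/3 - (2/3)∫ xe^(3x) dx
Second (∫ xe^(3x) dx): xe^(3x)/3 - e^(3x)/9
Combining: e^(3x)(x²/3 - 2x/9 + 2/27) + C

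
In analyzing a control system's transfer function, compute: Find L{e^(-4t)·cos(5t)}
First shifting: L{e^(at)f(t)}=F(s-a)
L{cos(5t)}=s/(s²+25)
Shift: (s+4)/((s+4)²+25)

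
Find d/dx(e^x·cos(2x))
Product rule: (fg)' = f'g+fg'
f = e^x, f' = e^x
g = cos(2x), g' = -2·sin(2x)

Answer: e^x·cos(2x)-2·e^x·sin(2x)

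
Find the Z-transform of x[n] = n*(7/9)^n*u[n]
Using the property Z{n*a^n*u[n]}=az/(z-a)^2
With a=7/9: X(z)=(7/9)z/(z - 7/9)^2, |z| > 7/9

Answer: (7/9)z/(z - 7/9)^2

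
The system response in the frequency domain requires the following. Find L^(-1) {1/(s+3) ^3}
L^(-1){1/(s-a)^n}=t^(n-1)·e^(at)/(n-1)!
Here a=-3, n=3: t^2·e^(-3t)/2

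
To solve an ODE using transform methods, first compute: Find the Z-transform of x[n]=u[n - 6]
Using the time-shift property: Z{u[n-6]} = z^(-6) * z/(z-1)
= z^(-5)/(z-1)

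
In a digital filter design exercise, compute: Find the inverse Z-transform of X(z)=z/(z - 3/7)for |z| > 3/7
Standard pair: z/(z-a) <-> a^n*u[n] for causal signals
With a = 3/7: x[n] = (3/7)^n*u[n]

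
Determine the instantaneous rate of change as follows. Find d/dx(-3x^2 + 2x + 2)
Power rule: d/dx(ax^n) = n·a·x^(n-1)
Term by term: -6·x + 2

Answer: -6x + 2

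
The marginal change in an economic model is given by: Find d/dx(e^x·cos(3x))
Product rule: (fg)'=f'g+fg'
f=e^x, f'=e^x
g=cos(3x), g'=-3·sin(3x)

Answer: e^x·cos(3x)-3·e^x·sin(3x)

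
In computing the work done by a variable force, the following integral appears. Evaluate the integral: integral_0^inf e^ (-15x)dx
integral_0^inf e^(-15x) dx = [-1/15 * e^(-15x)]_0^inf
= 0 - (-1/15) = 1/15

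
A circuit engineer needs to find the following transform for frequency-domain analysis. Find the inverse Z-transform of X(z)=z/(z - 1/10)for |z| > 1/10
Standard pair: z/(z-a) <-> a^n * u[n] for causal signals
With a = 1/10: x[n] = (1/10)^n * u[n]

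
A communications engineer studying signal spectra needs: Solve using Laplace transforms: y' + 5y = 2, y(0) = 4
Take L of both sides: sY(s) - 4 + 5Y(s)=2/s
Y(s)(s + 5)=2/s + 4
Y(s)=2/(s(s + 5)) + 4/(s + 5)
Partial fractions: 2/(s(s + 5))=(2/5)/s - (2/5)/(s + 5)
So Y(s)=(2/5)/s + (18/5)/(s + 5)
Inverse transform (L^(-1){1/s}=1, L^(-1){1/(s + 5)}=e^(-5t)):

Answer: y(t)=2/5 + (18/5)·e^(-5t)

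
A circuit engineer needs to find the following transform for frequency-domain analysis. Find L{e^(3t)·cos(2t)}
First shifting: L{e^(at)f(t)}=F(s-a)
L{cos(2t)}=s/(s² + 4)
Shift: (s-3)/((s-3)² + 4)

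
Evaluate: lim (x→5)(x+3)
Polynomial is continuous, so substitute x = 5:
1·5+3 = 8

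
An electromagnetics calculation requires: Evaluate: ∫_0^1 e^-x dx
Antiderivative: -e^-x
Evaluate: -(e^-1-1)

Answer: (e^-1-1)/(-1)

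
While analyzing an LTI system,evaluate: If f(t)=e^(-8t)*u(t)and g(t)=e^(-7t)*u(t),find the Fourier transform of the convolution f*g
By the convolution theorem: F{f*g}=F(omega)*G(omega)
F(omega)=1/(8+j*omega), G(omega)=1/(7+j*omega)
F{f*g}=1/((8+j*omega)(7+j*omega))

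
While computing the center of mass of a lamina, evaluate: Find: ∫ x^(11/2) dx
Power rule: ∫ x^(11/2) dx = x^(13/2)/(13/2)+C

Answer: (2/13)·x^(13/2)+C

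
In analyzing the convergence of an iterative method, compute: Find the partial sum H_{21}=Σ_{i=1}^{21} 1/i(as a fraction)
H_21=1+1/2+1/3+...+1/21
=18858053/5173168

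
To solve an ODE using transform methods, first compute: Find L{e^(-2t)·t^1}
First shifting: L{e^(at)f(t)}=F(s-a)
L{t^1}=1/s^2
Shift s → s + 2: 1/(s + 2)^2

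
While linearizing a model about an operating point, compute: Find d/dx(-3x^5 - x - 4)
Power rule: d/dx(ax^n)=n·a·x^(n-1)
Term by term: -15·x^4-1

Answer: -15x^4-1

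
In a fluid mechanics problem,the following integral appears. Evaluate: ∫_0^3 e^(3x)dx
Antiderivative: (1/3)e^(3x)
Evaluate: (1/3)(e^9 - 1)

Answer: (e^9 - 1)/3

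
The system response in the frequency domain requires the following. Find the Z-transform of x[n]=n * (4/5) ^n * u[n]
Using the property Z{n * a^n * u[n]}=az/(z-a)^2
With a=4/5: X(z)=(4/5)z/(z - 4/5)^2, |z| > 4/5

Answer: (4/5)z/(z - 4/5)^2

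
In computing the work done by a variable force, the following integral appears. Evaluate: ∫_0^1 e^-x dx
Antiderivative: -e^-x
Evaluate: -(e^-1 - 1)

Answer: (e^-1 - 1)/(-1)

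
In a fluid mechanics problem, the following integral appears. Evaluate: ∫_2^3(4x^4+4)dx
Step 1: Find antiderivative F(x) = (4/5)x^5+4x
Step 2: F(3) - F(2) = 1032/5 - (168/5) = 864/5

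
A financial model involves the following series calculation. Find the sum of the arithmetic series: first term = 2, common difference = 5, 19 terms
Last term: a_n = 2 + (19 - 1)·5 = 92
Sum = n(a_1 + a_n)/2 = 19(2 + 92)/2 = 893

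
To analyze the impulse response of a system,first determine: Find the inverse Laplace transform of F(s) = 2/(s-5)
L^(-1){2/(s-a)} = c·e^(at)
Here a = 5, c = 2

Answer: 2e^(5t)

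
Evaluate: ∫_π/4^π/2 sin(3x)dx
Antiderivative: -cos(3x)/3
Evaluate at bounds: [-cos(3·π/2)/3] - [-cos(3·π/4)/3]
= (-(0) + (-√2/2))/3 = -√2/6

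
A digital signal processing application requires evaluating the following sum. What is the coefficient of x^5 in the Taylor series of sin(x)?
sin(x) = Σ (-1)^k x^(2k+1)/(2k+1)!
For x^5: (-1)^2/5! = 1/120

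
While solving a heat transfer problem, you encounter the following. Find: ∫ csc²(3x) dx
Since d/dx[-cot(3x)]=3csc²(3x), integral=-cot(3x)/3+C

Answer: (-1/3)cot(3x)+C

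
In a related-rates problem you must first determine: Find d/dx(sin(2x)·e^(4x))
Product rule: (fg)'=f'g + fg'
f=sin(2x), f'=2·cos(2x)
g=e^(4x), g'=4·e^(4x)

Answer: 2·cos(2x)·e^(4x) + 4·sin(2x)·e^(4x)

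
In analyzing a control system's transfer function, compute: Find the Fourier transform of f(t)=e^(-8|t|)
Using the standard pair: F{e^(-a|t|)} = 2a/(a^2+omega^2)
With a = 8: F(omega) = 16/(64+omega^2)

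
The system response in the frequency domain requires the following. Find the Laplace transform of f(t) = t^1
L{t^n} = n!/s^(n + 1)
L{t^1} = 1!/s^2 = 1/s^2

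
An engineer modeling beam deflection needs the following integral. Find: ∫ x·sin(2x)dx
By parts: u = x, dv = sin(2x) dx
du = dx, v = -cos(2x)/2
= -x·cos(2x)/2 + sin(2x)/2² + C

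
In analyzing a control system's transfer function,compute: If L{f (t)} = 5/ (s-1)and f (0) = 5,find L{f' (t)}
L{f'(t)}=s·F(s) - f(0)=5s/(s-1)-5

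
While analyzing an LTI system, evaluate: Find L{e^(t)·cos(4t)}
First shifting: L{e^(at)f(t)} = F(s-a)
L{cos(4t)} = s/(s² + 16)
Shift: (s-1)/((s-1)² + 16)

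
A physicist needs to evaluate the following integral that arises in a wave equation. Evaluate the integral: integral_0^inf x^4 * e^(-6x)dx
This is a Gamma integral. Substitute u=6x (du=6 dx):
integral_0^inf x^4*e^(-6x) dx=(1/6^5) integral_0^inf u^4*e^(-u) du
=Gamma(5)/6^5=4!/6^5=24/7776

Answer: 1/324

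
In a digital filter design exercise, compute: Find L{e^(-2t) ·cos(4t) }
First shifting: L{e^(at)f(t)}=F(s-a)
L{cos(4t)}=s/(s²+16)
Shift: (s+2)/((s+2)²+16)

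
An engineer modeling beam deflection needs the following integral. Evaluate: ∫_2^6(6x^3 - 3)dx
Step 1: Find antiderivative F(x) = (3/2)x^4 - 3x
Step 2: F(6) - F(2) = 1926 - (18) = 1908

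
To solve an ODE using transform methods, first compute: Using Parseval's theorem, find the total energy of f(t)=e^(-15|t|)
Parseval's theorem: E = integral |f(t)|^2 dt = (1/2pi) integral |F(omega)|^2 domega
E = integral_{-inf}^{inf} e^(-30|t|) dt = 2 * integral_0^inf e^(-30t) dt = 2/(2 * 15) = 1/15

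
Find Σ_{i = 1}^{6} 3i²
=3·n(n + 1)(2n + 1)/6=3·6·7·13/6=273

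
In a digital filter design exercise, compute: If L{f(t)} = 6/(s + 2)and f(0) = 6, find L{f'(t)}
L{f'(t)} = s·F(s) - f(0) = 6s/(s + 2) - 6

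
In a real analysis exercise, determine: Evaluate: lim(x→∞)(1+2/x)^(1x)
Rewrite as [(1+2/x)^x]^1.
lim(1+2/x)^x = e^2, so limit = (e^2)^1 = e^2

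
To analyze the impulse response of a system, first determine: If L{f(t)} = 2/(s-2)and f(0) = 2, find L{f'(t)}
L{f'(t)} = s·F(s) - f(0) = 2s/(s-2)-2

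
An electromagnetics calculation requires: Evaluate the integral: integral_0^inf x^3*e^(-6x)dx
This is a Gamma integral. Substitute u=6x (du=6 dx):
integral_0^inf x^3 * e^(-6x) dx=(1/6^4) integral_0^inf u^3 * e^(-u) du
=Gamma(4)/6^4=3!/6^4=6/1296

Answer: 1/216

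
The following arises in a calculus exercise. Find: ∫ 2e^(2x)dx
Since d/dx[e^(2x)]=2e^(2x), we get 1 e^(2x) + C

Answer: e^(2x) + C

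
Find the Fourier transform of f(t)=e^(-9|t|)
Using the standard pair: F{e^(-a|t|)} = 2a/(a^2 + omega^2)
With a = 9: F(omega) = 18/(81 + omega^2)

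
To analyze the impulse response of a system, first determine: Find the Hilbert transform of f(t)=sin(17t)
The Hilbert transform shifts each frequency component by -pi/2.
H{sin(wt)}=-cos(wt)
With w=17: H{sin(17t)}=-cos(17t)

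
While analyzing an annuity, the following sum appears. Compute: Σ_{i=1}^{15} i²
Using formula: Σ i^2=n(n+1)(2n+1)/6=15·16·31/6=1240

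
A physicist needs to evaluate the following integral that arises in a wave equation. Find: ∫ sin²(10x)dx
Using identity sin²(u)=(1 - cos(2u))/2:
∫ (1 - cos(20x))/2 dx=x/2 - sin(20x)/40 + C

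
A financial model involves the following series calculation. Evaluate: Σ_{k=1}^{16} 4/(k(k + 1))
Partial fractions: 4/(k(k+1)) = 4/k - 4/(k+1)
Telescoping sum: 4(1-1/17) = 4·16/17

Answer: 64/17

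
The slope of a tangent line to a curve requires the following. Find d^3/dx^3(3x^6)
Apply power rule 3 times:
d^1: 18x^5
d^2: 90x^4
d^3: 360x^3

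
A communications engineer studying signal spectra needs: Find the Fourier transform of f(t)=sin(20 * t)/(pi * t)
sin(W * t)/(pi * t) = (W/pi) * sinc(W * t/pi) is the impulse response of the ideal low-pass filter with cutoff W (here W = 20).
Its Fourier transform is a rectangular function:
F(omega) = 1 for |omega| < 20, 0 otherwise

Answer: rect(omega/40) [i.e., 1 for |omega| < 20, 0 otherwise]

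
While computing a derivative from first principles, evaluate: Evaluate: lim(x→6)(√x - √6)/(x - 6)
Multiply by conjugate (√x+√6)/(√x+√6):
=(x - 6)/((x - 6)(√x+√6))=1/(√x+√6)
As x → 6: 1/(2√6)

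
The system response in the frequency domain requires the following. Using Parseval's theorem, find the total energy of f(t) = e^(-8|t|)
Parseval's theorem: E = integral |f(t)|^2 dt = (1/2pi) integral |F(omega)|^2 domega
E = integral_{-inf}^{inf} e^(-16|t|) dt = 2 * integral_0^inf e^(-16t) dt = 2/(2 * 8) = 1/8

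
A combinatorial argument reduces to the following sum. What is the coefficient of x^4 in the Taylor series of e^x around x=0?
Taylor series of e^x = Σ x^n/n!
Coefficient of x^4 = 1/4! = 1/24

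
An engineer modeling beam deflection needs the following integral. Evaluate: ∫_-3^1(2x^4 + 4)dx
Step 1: Find antiderivative F(x) = (2/5)x^5 + 4x
Step 2: F(1) - F(-3) = 22/5 - (-546/5) = 568/5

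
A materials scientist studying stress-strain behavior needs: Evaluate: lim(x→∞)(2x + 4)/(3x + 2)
Divide numerator and denominator by x:
lim (2+4/x)/(3+2/x) = 2/3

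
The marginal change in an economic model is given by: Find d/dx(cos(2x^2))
Chain rule: d/dx[cos(u)]=-sin(u)·u' where u=2x^2
u'=4x

Answer: -4x·sin(2x^2)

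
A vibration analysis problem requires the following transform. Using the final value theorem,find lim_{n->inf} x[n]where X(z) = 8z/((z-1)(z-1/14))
Final value theorem: lim x[n] = lim_{z->1} (z-1) * X(z)
(z-1) * X(z) = 8z/(z-1/14)
As z->1: 8/(1-1/14) = 8/(13/14) = 112/13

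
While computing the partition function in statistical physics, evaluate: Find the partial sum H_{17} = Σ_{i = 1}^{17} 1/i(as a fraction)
H_17=1 + 1/2 + 1/3 + ... + 1/17
=42142223/12252240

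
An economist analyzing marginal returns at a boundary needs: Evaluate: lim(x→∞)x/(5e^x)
Apply L'Hôpital 1 times (∞/∞ each time):
Eventually get 1!/(5e^x) → 0

Answer: 0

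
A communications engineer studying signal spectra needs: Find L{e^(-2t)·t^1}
First shifting: L{e^(at)f(t)} = F(s-a)
L{t^1} = 1/s^2
Shift s → s+2: 1/(s+2)^2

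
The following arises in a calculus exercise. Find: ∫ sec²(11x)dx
Since d/dx[tan(11x)] = 11sec²(11x), integral = tan(11x)/11 + C

Answer: (1/11)tan(11x) + C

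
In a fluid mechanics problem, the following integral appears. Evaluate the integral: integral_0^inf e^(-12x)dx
integral_0^inf e^(-12x) dx=[-1/12 * e^(-12x)]_0^inf
=0 - (-1/12)=1/12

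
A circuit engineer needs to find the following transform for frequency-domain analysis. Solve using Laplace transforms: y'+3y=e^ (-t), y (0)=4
Take L: sY - 4 + 3Y = 1/(s + 1)
Y(s + 3) = 1/(s + 1) + 4
Y = 1/((s + 1)(s + 3)) + 4/(s + 3)
Partial fractions: 1/((s + 1)(s + 3)) = (1/2)/(s + 1) - (1/2)/(s + 3)
So Y = (1/2)/(s + 1) + (7/2)/(s + 3)
Inverse Laplace transform (L^(-1){1/(s + 1)} = e^(-t), L^(-1){1/(s + 3)} = e^(-3t)):

Answer: y(t) = (1/2)·e^(-t) + (7/2)·e^(-3t)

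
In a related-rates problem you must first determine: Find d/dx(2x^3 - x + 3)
Power rule: d/dx(ax^n)=n·a·x^(n-1)
Term by term: 6·x^2 - 1

Answer: 6x^2 - 1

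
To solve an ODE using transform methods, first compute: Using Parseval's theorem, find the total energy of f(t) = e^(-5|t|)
Parseval's theorem: E = integral |f(t)|^2 dt = (1/2pi) integral |F(omega)|^2 domega
E = integral_{-inf}^{inf} e^(-10|t|) dt = 2*integral_0^inf e^(-10t) dt = 2/(2*5) = 1/5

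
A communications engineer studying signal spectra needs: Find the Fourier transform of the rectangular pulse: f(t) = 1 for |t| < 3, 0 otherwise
F(omega) = integral from -3 to 3 of e^(-j * omega * t) dt
= 2 * sin(3 * omega)/omega = 6 * sinc(3 * omega/pi)

Answer: 2 * sin(3 * omega)/omega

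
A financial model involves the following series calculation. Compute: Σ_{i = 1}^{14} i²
Using formula: Σ i^2 = n(n+1)(2n+1)/6 = 14·15·29/6 = 1015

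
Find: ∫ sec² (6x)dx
Since d/dx[tan(6x)] = 6sec²(6x), integral = tan(6x)/6 + C

Answer: (1/6)tan(6x) + C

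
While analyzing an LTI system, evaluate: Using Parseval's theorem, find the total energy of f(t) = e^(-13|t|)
Parseval's theorem: E = integral |f(t)|^2 dt = (1/2pi) integral |F(omega)|^2 domega
E = integral_{-inf}^{inf} e^(-26|t|) dt = 2 * integral_0^inf e^(-26t) dt = 2/(2 * 13) = 1/13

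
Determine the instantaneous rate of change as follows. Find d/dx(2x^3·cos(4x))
Product rule: (fg)'=f'g+fg'
f=2x^3, f'=6x^2
g=cos(4x), g'=-4·sin(4x)

Answer: 6x^2·cos(4x)-8x^3·sin(4x)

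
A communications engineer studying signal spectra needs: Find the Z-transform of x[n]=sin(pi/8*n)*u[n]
Z{sin(w0 * n) * u[n]} = z * sin(w0)/(z^2-2z * cos(w0)+1)
With w0 = pi/8: X(z) = z * sin(pi/8)/(z^2-2z * cos(pi/8)+1)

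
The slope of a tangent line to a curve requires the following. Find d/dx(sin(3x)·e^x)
Product rule: (fg)'=f'g+fg'
f=sin(3x), f'=3·cos(3x)
g=e^x, g'=e^x

Answer: 3·cos(3x)·e^x+sin(3x)·e^x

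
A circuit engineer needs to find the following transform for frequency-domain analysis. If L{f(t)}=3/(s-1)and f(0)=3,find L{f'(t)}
L{f'(t)}=s·F(s) - f(0)=3s/(s-1)-3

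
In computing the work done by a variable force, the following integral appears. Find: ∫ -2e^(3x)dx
Since d/dx[e^(3x)]=3e^(3x), we get -2/3 e^(3x)+C

Answer: (-2/3)e^(3x)+C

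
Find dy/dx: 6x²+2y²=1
Differentiate: 12x+4y·(dy/dx)=0
dy/dx=-12x/(4y)=-3·(x/y)

Answer: dy/dx=-3·(x/y)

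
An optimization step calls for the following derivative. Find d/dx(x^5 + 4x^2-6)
Power rule: d/dx(ax^n)=n·a·x^(n-1)
Term by term: 5·x^4+8·x

Answer: 5x^4+8x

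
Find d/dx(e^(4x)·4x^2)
Product rule: (fg)' = f'g+fg'
f = e^(4x), f' = 4·e^(4x)
g = 4x^2, g' = 8x

Answer: 16·e^(4x)·x^2+8·e^(4x)·x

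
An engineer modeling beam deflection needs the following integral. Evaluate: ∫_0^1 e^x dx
Antiderivative: e^x
Evaluate: (e^1-1)

Answer: e^1-1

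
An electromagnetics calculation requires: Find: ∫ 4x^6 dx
Using power rule: ∫ 4x^6 dx=4/7 x^7 + C=(4/7)x^7 + C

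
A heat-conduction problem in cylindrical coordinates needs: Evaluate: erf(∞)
erf(∞)=1 (the error function converges to 1)

Answer: 1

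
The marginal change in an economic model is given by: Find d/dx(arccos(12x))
d/dx[arccos(u)]=-u'/√(1-u²), u=12x, u'=12

Answer: -12/√(1 - 144x²)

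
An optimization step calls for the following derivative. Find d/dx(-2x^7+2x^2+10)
Power rule: d/dx(ax^n) = n·a·x^(n-1)
Term by term: -14·x^6 + 4·x

Answer: -14x^6 + 4x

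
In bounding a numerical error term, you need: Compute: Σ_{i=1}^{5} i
Using formula: Σ i^1 = n(n + 1)/2 = 5·6/2 = 15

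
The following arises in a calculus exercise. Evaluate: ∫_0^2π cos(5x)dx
Antiderivative: sin(5x)/5
Evaluate at bounds: [sin(5·2π)/5] - [sin(5·0)/5]
= ((0) - (0))/5 = 0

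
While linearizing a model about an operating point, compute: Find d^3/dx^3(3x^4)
Apply power rule 3 times:
d^1: 12x^3
d^2: 36x^2
d^3: 72x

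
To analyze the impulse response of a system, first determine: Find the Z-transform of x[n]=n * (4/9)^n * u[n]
Using the property Z{n*a^n*u[n]}=az/(z-a)^2
With a=4/9: X(z)=(4/9)z/(z - 4/9)^2, |z| > 4/9

Answer: (4/9)z/(z - 4/9)^2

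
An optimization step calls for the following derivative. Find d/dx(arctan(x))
d/dx[arctan(u)] = u'/(1+u²), u = x, u' = 1

Answer: 1/(1+x²)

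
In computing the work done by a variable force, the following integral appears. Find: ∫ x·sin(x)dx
By parts: u=x, dv=sin(x) dx
du=dx, v=-cos(x)
=-x·cos(x)+sin(x)+C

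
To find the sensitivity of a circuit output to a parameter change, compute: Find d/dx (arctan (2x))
d/dx[arctan(u)]=u'/(1 + u²), u=2x, u'=2

Answer: 2/(1 + 4x²)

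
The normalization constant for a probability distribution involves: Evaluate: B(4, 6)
B(x,y)=Γ(x)Γ(y)/Γ(x + y)=(x-1)!(y-1)!/(x + y-1)!
B(4,6)=3!·5!/9!=1/504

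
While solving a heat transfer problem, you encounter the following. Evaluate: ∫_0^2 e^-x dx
Antiderivative: -e^-x
Evaluate: -(e^-2-1)

Answer: (e^-2-1)/(-1)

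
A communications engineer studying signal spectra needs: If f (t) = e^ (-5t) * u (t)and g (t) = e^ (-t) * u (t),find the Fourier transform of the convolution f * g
By the convolution theorem: F{f*g}=F(omega)*G(omega)
F(omega)=1/(5 + j*omega), G(omega)=1/(1 + j*omega)
F{f*g}=1/((5 + j*omega)(1 + j*omega))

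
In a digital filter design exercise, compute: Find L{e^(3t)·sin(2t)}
First shifting: L{e^(at)f(t)}=F(s-a)
L{sin(2t)}=2/(s² + 4)
Shift: 2/((s-3)² + 4)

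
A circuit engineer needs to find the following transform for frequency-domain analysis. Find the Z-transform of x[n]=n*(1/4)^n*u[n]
Using the property Z{n*a^n*u[n]} = az/(z-a)^2
With a = 1/4: X(z) = (1/4)z/(z - 1/4)^2, |z| > 1/4

Answer: (1/4)z/(z - 1/4)^2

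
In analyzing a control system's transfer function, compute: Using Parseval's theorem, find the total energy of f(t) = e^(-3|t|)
Parseval's theorem: E=integral |f(t)|^2 dt=(1/2pi) integral |F(omega)|^2 domega
E=integral_{-inf}^{inf} e^(-6|t|) dt=2*integral_0^inf e^(-6t) dt=2/(2*3)=1/3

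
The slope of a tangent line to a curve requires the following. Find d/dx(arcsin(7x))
d/dx[arcsin(u)] = u'/√(1-u²), u = 7x, u' = 7

Answer: 7/√(1-49x²)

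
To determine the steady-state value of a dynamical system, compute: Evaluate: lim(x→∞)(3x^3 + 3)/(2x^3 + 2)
Divide numerator and denominator by x^3:
lim (3+3/x^3)/(2+2/x^3)=3/2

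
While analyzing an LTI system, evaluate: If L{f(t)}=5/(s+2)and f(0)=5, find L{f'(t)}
L{f'(t)} = s·F(s) - f(0) = 5s/(s + 2) - 5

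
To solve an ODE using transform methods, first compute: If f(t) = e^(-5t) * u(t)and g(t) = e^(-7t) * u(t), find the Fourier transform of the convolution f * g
By the convolution theorem: F{f * g}=F(omega) * G(omega)
F(omega)=1/(5 + j * omega), G(omega)=1/(7 + j * omega)
F{f * g}=1/((5 + j * omega)(7 + j * omega))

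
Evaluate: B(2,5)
B(x,y)=Γ(x)Γ(y)/Γ(x + y)=(x-1)!(y-1)!/(x + y-1)!
B(2,5)=1!·4!/6!=1/30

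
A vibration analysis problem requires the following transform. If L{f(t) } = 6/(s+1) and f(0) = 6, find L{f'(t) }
L{f'(t)} = s·F(s) - f(0) = 6s/(s+1)-6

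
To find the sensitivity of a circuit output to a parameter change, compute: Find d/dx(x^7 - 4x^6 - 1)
Power rule: d/dx(ax^n)=n·a·x^(n-1)
Term by term: 7·x^6 - 24·x^5

Answer: 7x^6 - 24x^5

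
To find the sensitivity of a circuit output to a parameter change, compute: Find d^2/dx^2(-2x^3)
Apply power rule 2 times:
d^1: -6x^2
d^2: -12x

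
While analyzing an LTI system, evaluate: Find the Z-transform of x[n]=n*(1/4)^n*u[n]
Using the property Z{n * a^n * u[n]}=az/(z-a)^2
With a=1/4: X(z)=(1/4)z/(z - 1/4)^2, |z| > 1/4

Answer: (1/4)z/(z - 1/4)^2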